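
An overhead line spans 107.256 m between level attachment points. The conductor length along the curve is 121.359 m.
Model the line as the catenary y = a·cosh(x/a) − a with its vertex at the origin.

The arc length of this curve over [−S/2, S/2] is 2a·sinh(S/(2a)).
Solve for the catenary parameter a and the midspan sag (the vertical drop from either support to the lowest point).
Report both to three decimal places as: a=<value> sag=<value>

seed: a₀ = √(S³/(24(L−S))) = √(107.256³/(24·14.103)) = 60.376929
iter 1: u=0.888220  f(a)=+5.669e-01  f'(a)=-5.051e-01  a ← 60.376929 − (+5.669e-01/-5.051e-01) = 61.499302
iter 2: u=0.872010  f(a)=+1.619e-02  f'(a)=-4.766e-01  a ← 61.499302 − (+1.619e-02/-4.766e-01) = 61.533279
iter 3: u=0.871528  f(a)=+1.407e-05  f'(a)=-4.758e-01  a ← 61.533279 − (+1.407e-05/-4.758e-01) = 61.533309
iter 4: u=0.871528  f(a)=+1.064e-11  f'(a)=-4.758e-01  a ← 61.533309 − (+1.064e-11/-4.758e-01) = 61.533309
converged: |Δa| < 1e-12 after 4 iterations
sag = a·(cosh(S/(2a)) − 1) = 61.533309·(cosh(0.871528) − 1) = 24.886306
T_max/T_min = cosh(S/(2a)) = 1.404436

a=61.533 sag=24.886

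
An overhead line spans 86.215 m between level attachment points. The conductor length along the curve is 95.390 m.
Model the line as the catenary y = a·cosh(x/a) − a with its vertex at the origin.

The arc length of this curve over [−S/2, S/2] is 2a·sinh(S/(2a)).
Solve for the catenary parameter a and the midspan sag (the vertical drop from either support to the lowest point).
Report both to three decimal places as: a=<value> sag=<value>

seed: a₀ = √(S³/(24(L−S))) = √(86.215³/(24·9.175)) = 53.946788
iter 1: u=0.799074  f(a)=+2.974e-01  f'(a)=-3.624e-01  a ← 53.946788 − (+2.974e-01/-3.624e-01) = 54.767534
iter 2: u=0.787100  f(a)=+6.923e-03  f'(a)=-3.457e-01  a ← 54.767534 − (+6.923e-03/-3.457e-01) = 54.787562
iter 3: u=0.786812  f(a)=+3.950e-06  f'(a)=-3.453e-01  a ← 54.787562 − (+3.950e-06/-3.453e-01) = 54.787573
iter 4: u=0.786812  f(a)=+1.293e-12  f'(a)=-3.453e-01  a ← 54.787573 − (+1.293e-12/-3.453e-01) = 54.787573
converged: |Δa| < 1e-12 after 4 iterations
sag = a·(cosh(S/(2a)) − 1) = 54.787573·(cosh(0.786812) − 1) = 17.851887
T_max/T_min = cosh(S/(2a)) = 1.325838

a=54.788 sag=17.852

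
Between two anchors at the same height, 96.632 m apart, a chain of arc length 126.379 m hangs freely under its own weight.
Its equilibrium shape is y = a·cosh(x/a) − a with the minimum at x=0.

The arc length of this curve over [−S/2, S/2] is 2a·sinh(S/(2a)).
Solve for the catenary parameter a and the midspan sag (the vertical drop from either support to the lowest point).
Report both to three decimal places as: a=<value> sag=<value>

a=37.089 sag=36.181

seed: a₀ = √(S³/(24(L−S))) = √(96.632³/(24·29.747)) = 35.551198
iter 1: u=1.359054  f(a)=+2.871e+00  f'(a)=-2.004e+00  a ← 35.551198 − (+2.871e+00/-2.004e+00) = 36.984139
iter 2: u=1.306398  f(a)=+1.827e-01  f'(a)=-1.756e+00  a ← 36.984139 − (+1.827e-01/-1.756e+00) = 37.088188
iter 3: u=1.302733  f(a)=+8.512e-04  f'(a)=-1.740e+00  a ← 37.088188 − (+8.512e-04/-1.740e+00) = 37.088677
iter 4: u=1.302716  f(a)=+1.866e-08  f'(a)=-1.740e+00  a ← 37.088677 − (+1.866e-08/-1.740e+00) = 37.088678
iter 5: u=1.302716  f(a)=-1.421e-14  f'(a)=-1.740e+00  a ← 37.088678 − (-1.421e-14/-1.740e+00) = 37.088678
converged: |Δa| < 1e-12 after 5 iterations
sag = a·(cosh(S/(2a)) − 1) = 37.088678·(cosh(1.302716) − 1) = 36.181254
T_max/T_min = cosh(S/(2a)) = 1.975534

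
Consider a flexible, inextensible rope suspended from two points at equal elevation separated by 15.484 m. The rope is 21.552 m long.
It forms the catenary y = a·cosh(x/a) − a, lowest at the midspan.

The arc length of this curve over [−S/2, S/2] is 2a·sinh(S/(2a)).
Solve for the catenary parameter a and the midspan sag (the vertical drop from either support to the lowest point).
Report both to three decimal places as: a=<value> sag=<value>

a=5.322 sag=6.696

seed: a₀ = √(S³/(24(L−S))) = √(15.484³/(24·6.068)) = 5.048895
iter 1: u=1.533405  f(a)=+7.547e-01  f'(a)=-3.018e+00  a ← 5.048895 − (+7.547e-01/-3.018e+00) = 5.298911
iter 2: u=1.461055  f(a)=+5.968e-02  f'(a)=-2.558e+00  a ← 5.298911 − (+5.968e-02/-2.558e+00) = 5.322238
iter 3: u=1.454651  f(a)=+4.440e-04  f'(a)=-2.520e+00  a ← 5.322238 − (+4.440e-04/-2.520e+00) = 5.322414
iter 4: u=1.454603  f(a)=+2.498e-08  f'(a)=-2.520e+00  a ← 5.322414 − (+2.498e-08/-2.520e+00) = 5.322414
iter 5: u=1.454603  f(a)=-7.105e-15  f'(a)=-2.520e+00  a ← 5.322414 − (-7.105e-15/-2.520e+00) = 5.322414
converged: |Δa| < 1e-12 after 5 iterations
sag = a·(cosh(S/(2a)) − 1) = 5.322414·(cosh(1.454603) − 1) = 6.696333
T_max/T_min = cosh(S/(2a)) = 2.258138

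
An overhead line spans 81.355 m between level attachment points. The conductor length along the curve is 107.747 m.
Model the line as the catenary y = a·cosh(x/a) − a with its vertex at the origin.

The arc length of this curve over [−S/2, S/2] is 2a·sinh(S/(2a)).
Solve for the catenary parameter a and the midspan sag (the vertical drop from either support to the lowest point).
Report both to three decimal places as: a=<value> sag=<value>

a=30.481 sag=31.418

seed: a₀ = √(S³/(24(L−S))) = √(81.355³/(24·26.392)) = 29.156447
iter 1: u=1.395146  f(a)=+2.691e+00  f'(a)=-2.188e+00  a ← 29.156447 − (+2.691e+00/-2.188e+00) = 30.386174
iter 2: u=1.338685  f(a)=+1.796e-01  f'(a)=-1.905e+00  a ← 30.386174 − (+1.796e-01/-1.905e+00) = 30.480456
iter 3: u=1.334544  f(a)=+9.267e-04  f'(a)=-1.885e+00  a ← 30.480456 − (+9.267e-04/-1.885e+00) = 30.480947
iter 4: u=1.334522  f(a)=+2.495e-08  f'(a)=-1.885e+00  a ← 30.480947 − (+2.495e-08/-1.885e+00) = 30.480947
iter 5: u=1.334522  f(a)=-1.421e-14  f'(a)=-1.885e+00  a ← 30.480947 − (-1.421e-14/-1.885e+00) = 30.480947
converged: |Δa| < 1e-12 after 5 iterations
sag = a·(cosh(S/(2a)) − 1) = 30.480947·(cosh(1.334522) − 1) = 31.417697
T_max/T_min = cosh(S/(2a)) = 2.030732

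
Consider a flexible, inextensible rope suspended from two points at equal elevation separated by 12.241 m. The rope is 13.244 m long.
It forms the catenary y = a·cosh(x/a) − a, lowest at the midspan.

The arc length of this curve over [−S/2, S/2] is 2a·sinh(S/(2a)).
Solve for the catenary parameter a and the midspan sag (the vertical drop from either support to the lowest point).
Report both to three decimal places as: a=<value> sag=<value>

seed: a₀ = √(S³/(24(L−S))) = √(12.241³/(24·1.003)) = 8.729096
iter 1: u=0.701161  f(a)=+2.495e-02  f'(a)=-2.413e-01  a ← 8.729096 − (+2.495e-02/-2.413e-01) = 8.832474
iter 2: u=0.692954  f(a)=+4.501e-04  f'(a)=-2.327e-01  a ← 8.832474 − (+4.501e-04/-2.327e-01) = 8.834409
iter 3: u=0.692802  f(a)=+1.525e-07  f'(a)=-2.325e-01  a ← 8.834409 − (+1.525e-07/-2.325e-01) = 8.834409
iter 4: u=0.692802  f(a)=+1.776e-14  f'(a)=-2.325e-01  a ← 8.834409 − (+1.776e-14/-2.325e-01) = 8.834409
converged: |Δa| < 1e-12 after 4 iterations
sag = a·(cosh(S/(2a)) − 1) = 8.834409·(cosh(0.692802) − 1) = 2.206319
T_max/T_min = cosh(S/(2a)) = 1.249741

a=8.834 sag=2.206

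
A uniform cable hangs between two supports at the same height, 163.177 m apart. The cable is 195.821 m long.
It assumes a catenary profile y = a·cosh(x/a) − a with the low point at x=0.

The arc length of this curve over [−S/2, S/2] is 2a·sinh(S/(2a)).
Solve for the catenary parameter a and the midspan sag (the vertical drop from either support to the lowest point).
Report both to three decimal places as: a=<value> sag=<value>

seed: a₀ = √(S³/(24(L−S))) = √(163.177³/(24·32.644)) = 74.469958
iter 1: u=1.095589  f(a)=+2.016e+00  f'(a)=-9.865e-01  a ← 74.469958 − (+2.016e+00/-9.865e-01) = 76.513540
iter 2: u=1.066328  f(a)=+8.597e-02  f'(a)=-9.040e-01  a ← 76.513540 − (+8.597e-02/-9.040e-01) = 76.608633
iter 3: u=1.065004  f(a)=+1.717e-04  f'(a)=-9.004e-01  a ← 76.608633 − (+1.717e-04/-9.004e-01) = 76.608824
iter 4: u=1.065001  f(a)=+6.883e-10  f'(a)=-9.004e-01  a ← 76.608824 − (+6.883e-10/-9.004e-01) = 76.608824
iter 5: u=1.065001  f(a)=+2.842e-14  f'(a)=-9.004e-01  a ← 76.608824 − (+2.842e-14/-9.004e-01) = 76.608824
converged: |Δa| < 1e-12 after 5 iterations
sag = a·(cosh(S/(2a)) − 1) = 76.608824·(cosh(1.065001) − 1) = 47.710836
T_max/T_min = cosh(S/(2a)) = 1.622785

a=76.609 sag=47.711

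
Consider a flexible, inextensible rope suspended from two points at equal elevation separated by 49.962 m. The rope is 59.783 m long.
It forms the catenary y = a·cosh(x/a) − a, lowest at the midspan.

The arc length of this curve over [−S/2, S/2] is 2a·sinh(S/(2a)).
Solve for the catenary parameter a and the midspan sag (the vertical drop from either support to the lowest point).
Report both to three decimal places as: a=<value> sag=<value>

seed: a₀ = √(S³/(24(L−S))) = √(49.962³/(24·9.821)) = 23.002564
iter 1: u=1.086009  f(a)=+5.957e-01  f'(a)=-9.590e-01  a ← 23.002564 − (+5.957e-01/-9.590e-01) = 23.623747
iter 2: u=1.057453  f(a)=+2.498e-02  f'(a)=-8.800e-01  a ← 23.623747 − (+2.498e-02/-8.800e-01) = 23.652135
iter 3: u=1.056184  f(a)=+4.820e-05  f'(a)=-8.766e-01  a ← 23.652135 − (+4.820e-05/-8.766e-01) = 23.652190
iter 4: u=1.056181  f(a)=+1.802e-10  f'(a)=-8.766e-01  a ← 23.652190 − (+1.802e-10/-8.766e-01) = 23.652190
iter 5: u=1.056181  f(a)=+0.000e+00  f'(a)=-8.766e-01  a ← 23.652190 − (+0.000e+00/-8.766e-01) = 23.652190
converged: |Δa| < 1e-12 after 5 iterations
sag = a·(cosh(S/(2a)) − 1) = 23.652190·(cosh(1.056181) − 1) = 14.465101
T_max/T_min = cosh(S/(2a)) = 1.611576

a=23.652 sag=14.465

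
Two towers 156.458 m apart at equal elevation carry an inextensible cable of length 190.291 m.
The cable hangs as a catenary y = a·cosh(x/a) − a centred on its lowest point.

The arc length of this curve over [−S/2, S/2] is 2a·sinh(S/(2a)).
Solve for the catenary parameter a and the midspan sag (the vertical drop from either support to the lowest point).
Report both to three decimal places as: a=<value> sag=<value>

a=70.804 sag=47.796

seed: a₀ = √(S³/(24(L−S))) = √(156.458³/(24·33.833)) = 68.678498
iter 1: u=1.139061  f(a)=+2.264e+00  f'(a)=-1.119e+00  a ← 68.678498 − (+2.264e+00/-1.119e+00) = 70.701346
iter 2: u=1.106471  f(a)=+1.039e-01  f'(a)=-1.019e+00  a ← 70.701346 − (+1.039e-01/-1.019e+00) = 70.803322
iter 3: u=1.104878  f(a)=+2.420e-04  f'(a)=-1.014e+00  a ← 70.803322 − (+2.420e-04/-1.014e+00) = 70.803561
iter 4: u=1.104874  f(a)=+1.320e-09  f'(a)=-1.014e+00  a ← 70.803561 − (+1.320e-09/-1.014e+00) = 70.803561
iter 5: u=1.104874  f(a)=+5.684e-14  f'(a)=-1.014e+00  a ← 70.803561 − (+5.684e-14/-1.014e+00) = 70.803561
converged: |Δa| < 1e-12 after 5 iterations
sag = a·(cosh(S/(2a)) − 1) = 70.803561·(cosh(1.104874) − 1) = 47.795809
T_max/T_min = cosh(S/(2a)) = 1.675048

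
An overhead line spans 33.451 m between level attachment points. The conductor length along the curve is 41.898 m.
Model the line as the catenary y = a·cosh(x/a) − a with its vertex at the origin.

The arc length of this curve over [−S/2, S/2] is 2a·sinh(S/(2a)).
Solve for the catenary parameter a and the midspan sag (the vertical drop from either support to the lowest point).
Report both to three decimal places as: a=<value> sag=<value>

seed: a₀ = √(S³/(24(L−S))) = √(33.451³/(24·8.447)) = 13.588039
iter 1: u=1.230899  f(a)=+6.635e-01  f'(a)=-1.442e+00  a ← 13.588039 − (+6.635e-01/-1.442e+00) = 14.048103
iter 2: u=1.190588  f(a)=+3.519e-02  f'(a)=-1.293e+00  a ← 14.048103 − (+3.519e-02/-1.293e+00) = 14.075318
iter 3: u=1.188286  f(a)=+1.112e-04  f'(a)=-1.285e+00  a ← 14.075318 − (+1.112e-04/-1.285e+00) = 14.075405
iter 4: u=1.188278  f(a)=+1.119e-09  f'(a)=-1.285e+00  a ← 14.075405 − (+1.119e-09/-1.285e+00) = 14.075405
iter 5: u=1.188278  f(a)=+0.000e+00  f'(a)=-1.285e+00  a ← 14.075405 − (+0.000e+00/-1.285e+00) = 14.075405
converged: |Δa| < 1e-12 after 5 iterations
sag = a·(cosh(S/(2a)) − 1) = 14.075405·(cosh(1.188278) − 1) = 11.163011
T_max/T_min = cosh(S/(2a)) = 1.793086

a=14.075 sag=11.163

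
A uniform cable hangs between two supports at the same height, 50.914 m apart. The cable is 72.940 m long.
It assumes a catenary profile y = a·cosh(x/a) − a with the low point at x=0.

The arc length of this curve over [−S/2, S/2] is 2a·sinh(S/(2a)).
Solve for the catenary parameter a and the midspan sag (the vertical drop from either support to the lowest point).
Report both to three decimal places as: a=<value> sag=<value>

a=16.739 sag=23.389

seed: a₀ = √(S³/(24(L−S))) = √(50.914³/(24·22.026)) = 15.800921
iter 1: u=1.611109  f(a)=+3.042e+00  f'(a)=-3.582e+00  a ← 15.800921 − (+3.042e+00/-3.582e+00) = 16.650111
iter 2: u=1.528939  f(a)=+2.624e-01  f'(a)=-2.988e+00  a ← 16.650111 − (+2.624e-01/-2.988e+00) = 16.737928
iter 3: u=1.520917  f(a)=+2.361e-03  f'(a)=-2.935e+00  a ← 16.737928 − (+2.361e-03/-2.935e+00) = 16.738733
iter 4: u=1.520844  f(a)=+1.948e-07  f'(a)=-2.934e+00  a ← 16.738733 − (+1.948e-07/-2.934e+00) = 16.738733
iter 5: u=1.520844  f(a)=-1.421e-14  f'(a)=-2.934e+00  a ← 16.738733 − (-1.421e-14/-2.934e+00) = 16.738733
converged: |Δa| < 1e-12 after 5 iterations
sag = a·(cosh(S/(2a)) − 1) = 16.738733·(cosh(1.520844) − 1) = 23.389139
T_max/T_min = cosh(S/(2a)) = 2.397306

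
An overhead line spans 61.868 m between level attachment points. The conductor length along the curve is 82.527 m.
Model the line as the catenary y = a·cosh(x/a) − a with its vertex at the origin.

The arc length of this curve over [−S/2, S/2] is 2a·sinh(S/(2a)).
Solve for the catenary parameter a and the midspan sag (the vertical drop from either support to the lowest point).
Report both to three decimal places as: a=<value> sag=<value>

a=22.874 sag=24.305

seed: a₀ = √(S³/(24(L−S))) = √(61.868³/(24·20.659)) = 21.854398
iter 1: u=1.415459  f(a)=+2.171e+00  f'(a)=-2.298e+00  a ← 21.854398 − (+2.171e+00/-2.298e+00) = 22.799355
iter 2: u=1.356793  f(a)=+1.488e-01  f'(a)=-1.993e+00  a ← 22.799355 − (+1.488e-01/-1.993e+00) = 22.874010
iter 3: u=1.352365  f(a)=+8.119e-04  f'(a)=-1.971e+00  a ← 22.874010 − (+8.119e-04/-1.971e+00) = 22.874422
iter 4: u=1.352340  f(a)=+2.448e-08  f'(a)=-1.971e+00  a ← 22.874422 − (+2.448e-08/-1.971e+00) = 22.874422
iter 5: u=1.352340  f(a)=+0.000e+00  f'(a)=-1.971e+00  a ← 22.874422 − (+0.000e+00/-1.971e+00) = 22.874422
converged: |Δa| < 1e-12 after 5 iterations
sag = a·(cosh(S/(2a)) − 1) = 22.874422·(cosh(1.352340) − 1) = 24.305188
T_max/T_min = cosh(S/(2a)) = 2.062549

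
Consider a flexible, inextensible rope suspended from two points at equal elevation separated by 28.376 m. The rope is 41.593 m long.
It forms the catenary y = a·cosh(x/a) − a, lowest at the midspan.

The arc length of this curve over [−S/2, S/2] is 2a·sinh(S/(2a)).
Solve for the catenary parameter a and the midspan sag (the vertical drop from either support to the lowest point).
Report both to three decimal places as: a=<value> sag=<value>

a=9.026 sag=13.645

seed: a₀ = √(S³/(24(L−S))) = √(28.376³/(24·13.217)) = 8.487010
iter 1: u=1.671731  f(a)=+1.975e+00  f'(a)=-4.077e+00  a ← 8.487010 − (+1.975e+00/-4.077e+00) = 8.971396
iter 2: u=1.581471  f(a)=+1.817e-01  f'(a)=-3.358e+00  a ← 8.971396 − (+1.817e-01/-3.358e+00) = 9.025494
iter 3: u=1.571991  f(a)=+1.882e-03  f'(a)=-3.289e+00  a ← 9.025494 − (+1.882e-03/-3.289e+00) = 9.026066
iter 4: u=1.571892  f(a)=+2.065e-07  f'(a)=-3.288e+00  a ← 9.026066 − (+2.065e-07/-3.288e+00) = 9.026066
iter 5: u=1.571892  f(a)=+7.105e-15  f'(a)=-3.288e+00  a ← 9.026066 − (+7.105e-15/-3.288e+00) = 9.026066
converged: |Δa| < 1e-12 after 5 iterations
sag = a·(cosh(S/(2a)) − 1) = 9.026066·(cosh(1.571892) − 1) = 13.644714
T_max/T_min = cosh(S/(2a)) = 2.511701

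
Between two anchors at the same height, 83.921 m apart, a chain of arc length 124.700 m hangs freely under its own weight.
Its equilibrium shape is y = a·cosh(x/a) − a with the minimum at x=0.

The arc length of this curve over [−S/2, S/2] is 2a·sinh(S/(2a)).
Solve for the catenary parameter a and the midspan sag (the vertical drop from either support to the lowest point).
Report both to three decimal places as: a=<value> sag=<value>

a=26.197 sag=41.433

seed: a₀ = √(S³/(24(L−S))) = √(83.921³/(24·40.779)) = 24.574352
iter 1: u=1.707492  f(a)=+6.374e+00  f'(a)=-4.393e+00  a ← 24.574352 − (+6.374e+00/-4.393e+00) = 26.025456
iter 2: u=1.612287  f(a)=+6.082e-01  f'(a)=-3.591e+00  a ← 26.025456 − (+6.082e-01/-3.591e+00) = 26.194830
iter 3: u=1.601862  f(a)=+6.828e-03  f'(a)=-3.511e+00  a ← 26.194830 − (+6.828e-03/-3.511e+00) = 26.196775
iter 4: u=1.601743  f(a)=+8.818e-07  f'(a)=-3.510e+00  a ← 26.196775 − (+8.818e-07/-3.510e+00) = 26.196775
iter 5: u=1.601743  f(a)=+2.842e-14  f'(a)=-3.510e+00  a ← 26.196775 − (+2.842e-14/-3.510e+00) = 26.196775
converged: |Δa| < 1e-12 after 5 iterations
sag = a·(cosh(S/(2a)) − 1) = 26.196775·(cosh(1.601743) − 1) = 41.433052
T_max/T_min = cosh(S/(2a)) = 2.581609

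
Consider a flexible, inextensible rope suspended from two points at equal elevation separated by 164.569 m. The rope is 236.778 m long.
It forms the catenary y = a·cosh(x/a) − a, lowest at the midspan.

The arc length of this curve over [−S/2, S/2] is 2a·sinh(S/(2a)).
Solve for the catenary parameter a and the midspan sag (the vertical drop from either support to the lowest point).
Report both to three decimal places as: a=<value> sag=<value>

a=53.763 sag=76.262

seed: a₀ = √(S³/(24(L−S))) = √(164.569³/(24·72.209)) = 50.713170
iter 1: u=1.622547  f(a)=+1.012e+01  f'(a)=-3.671e+00  a ← 50.713170 − (+1.012e+01/-3.671e+00) = 53.470418
iter 2: u=1.538879  f(a)=+8.842e-01  f'(a)=-3.056e+00  a ← 53.470418 − (+8.842e-01/-3.056e+00) = 53.759786
iter 3: u=1.530596  f(a)=+8.172e-03  f'(a)=-2.999e+00  a ← 53.759786 − (+8.172e-03/-2.999e+00) = 53.762510
iter 4: u=1.530518  f(a)=+7.124e-07  f'(a)=-2.999e+00  a ← 53.762510 − (+7.124e-07/-2.999e+00) = 53.762511
iter 5: u=1.530518  f(a)=+2.842e-14  f'(a)=-2.999e+00  a ← 53.762511 − (+2.842e-14/-2.999e+00) = 53.762511
converged: |Δa| < 1e-12 after 5 iterations
sag = a·(cosh(S/(2a)) − 1) = 53.762511·(cosh(1.530518) − 1) = 76.261960
T_max/T_min = cosh(S/(2a)) = 2.418497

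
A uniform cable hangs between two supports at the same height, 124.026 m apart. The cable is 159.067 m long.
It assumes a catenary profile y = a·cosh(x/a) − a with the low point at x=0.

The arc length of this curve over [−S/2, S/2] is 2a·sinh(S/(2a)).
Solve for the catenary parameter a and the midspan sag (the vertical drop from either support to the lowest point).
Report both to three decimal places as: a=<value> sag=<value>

a=49.529 sag=44.166

seed: a₀ = √(S³/(24(L−S))) = √(124.026³/(24·35.041)) = 47.629414
iter 1: u=1.301990  f(a)=+3.093e+00  f'(a)=-1.736e+00  a ← 47.629414 − (+3.093e+00/-1.736e+00) = 49.410542
iter 2: u=1.255056  f(a)=+1.819e-01  f'(a)=-1.538e+00  a ← 49.410542 − (+1.819e-01/-1.538e+00) = 49.528877
iter 3: u=1.252057  f(a)=+7.168e-04  f'(a)=-1.525e+00  a ← 49.528877 − (+7.168e-04/-1.525e+00) = 49.529347
iter 4: u=1.252046  f(a)=+1.122e-08  f'(a)=-1.525e+00  a ← 49.529347 − (+1.122e-08/-1.525e+00) = 49.529347
iter 5: u=1.252046  f(a)=-2.842e-14  f'(a)=-1.525e+00  a ← 49.529347 − (-2.842e-14/-1.525e+00) = 49.529347
converged: |Δa| < 1e-12 after 5 iterations
sag = a·(cosh(S/(2a)) − 1) = 49.529347·(cosh(1.252046) − 1) = 44.165551
T_max/T_min = cosh(S/(2a)) = 1.891705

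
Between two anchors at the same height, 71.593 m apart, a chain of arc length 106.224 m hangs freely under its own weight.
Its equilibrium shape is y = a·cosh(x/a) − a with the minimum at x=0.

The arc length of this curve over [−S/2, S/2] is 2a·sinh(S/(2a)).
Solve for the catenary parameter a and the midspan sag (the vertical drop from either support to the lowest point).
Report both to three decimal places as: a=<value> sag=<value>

a=22.394 sag=35.246

seed: a₀ = √(S³/(24(L−S))) = √(71.593³/(24·34.631)) = 21.012015
iter 1: u=1.703621  f(a)=+5.387e+00  f'(a)=-4.358e+00  a ← 21.012015 − (+5.387e+00/-4.358e+00) = 22.248264
iter 2: u=1.608957  f(a)=+5.120e-01  f'(a)=-3.565e+00  a ← 22.248264 − (+5.120e-01/-3.565e+00) = 22.391880
iter 3: u=1.598638  f(a)=+5.699e-03  f'(a)=-3.486e+00  a ← 22.391880 − (+5.699e-03/-3.486e+00) = 22.393514
iter 4: u=1.598521  f(a)=+7.232e-07  f'(a)=-3.486e+00  a ← 22.393514 − (+7.232e-07/-3.486e+00) = 22.393514
iter 5: u=1.598521  f(a)=-2.842e-14  f'(a)=-3.486e+00  a ← 22.393514 − (-2.842e-14/-3.486e+00) = 22.393514
converged: |Δa| < 1e-12 after 5 iterations
sag = a·(cosh(S/(2a)) − 1) = 22.393514·(cosh(1.598521) − 1) = 35.246351
T_max/T_min = cosh(S/(2a)) = 2.573954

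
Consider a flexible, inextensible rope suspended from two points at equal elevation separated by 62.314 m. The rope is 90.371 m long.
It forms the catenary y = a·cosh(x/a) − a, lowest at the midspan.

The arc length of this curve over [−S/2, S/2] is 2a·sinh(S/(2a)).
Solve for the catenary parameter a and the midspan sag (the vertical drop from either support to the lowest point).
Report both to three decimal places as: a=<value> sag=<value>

seed: a₀ = √(S³/(24(L−S))) = √(62.314³/(24·28.057)) = 18.956240
iter 1: u=1.643628  f(a)=+4.043e+00  f'(a)=-3.841e+00  a ← 18.956240 − (+4.043e+00/-3.841e+00) = 20.008814
iter 2: u=1.557164  f(a)=+3.612e-01  f'(a)=-3.183e+00  a ← 20.008814 − (+3.612e-01/-3.183e+00) = 20.122290
iter 3: u=1.548382  f(a)=+3.507e-03  f'(a)=-3.121e+00  a ← 20.122290 − (+3.507e-03/-3.121e+00) = 20.123414
iter 4: u=1.548296  f(a)=+3.377e-07  f'(a)=-3.121e+00  a ← 20.123414 − (+3.377e-07/-3.121e+00) = 20.123414
iter 5: u=1.548296  f(a)=+1.421e-14  f'(a)=-3.121e+00  a ← 20.123414 − (+1.421e-14/-3.121e+00) = 20.123414
converged: |Δa| < 1e-12 after 5 iterations
sag = a·(cosh(S/(2a)) − 1) = 20.123414·(cosh(1.548296) − 1) = 29.340524
T_max/T_min = cosh(S/(2a)) = 2.458029

a=20.123 sag=29.341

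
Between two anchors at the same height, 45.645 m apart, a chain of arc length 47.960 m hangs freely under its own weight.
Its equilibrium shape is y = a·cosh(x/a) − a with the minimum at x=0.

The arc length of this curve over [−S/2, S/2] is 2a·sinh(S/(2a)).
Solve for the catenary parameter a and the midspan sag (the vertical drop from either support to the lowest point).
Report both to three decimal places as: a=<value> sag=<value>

a=41.683 sag=6.406

seed: a₀ = √(S³/(24(L−S))) = √(45.645³/(24·2.315)) = 41.372208
iter 1: u=0.551638  f(a)=+3.548e-02  f'(a)=-1.154e-01  a ← 41.372208 − (+3.548e-02/-1.154e-01) = 41.679780
iter 2: u=0.547568  f(a)=+3.995e-04  f'(a)=-1.128e-01  a ← 41.679780 − (+3.995e-04/-1.128e-01) = 41.683323
iter 3: u=0.547521  f(a)=+5.195e-08  f'(a)=-1.127e-01  a ← 41.683323 − (+5.195e-08/-1.127e-01) = 41.683324
iter 4: u=0.547521  f(a)=+0.000e+00  f'(a)=-1.127e-01  a ← 41.683324 − (+0.000e+00/-1.127e-01) = 41.683324
converged: |Δa| < 1e-12 after 4 iterations
sag = a·(cosh(S/(2a)) − 1) = 41.683324·(cosh(0.547521) − 1) = 6.405551
T_max/T_min = cosh(S/(2a)) = 1.153672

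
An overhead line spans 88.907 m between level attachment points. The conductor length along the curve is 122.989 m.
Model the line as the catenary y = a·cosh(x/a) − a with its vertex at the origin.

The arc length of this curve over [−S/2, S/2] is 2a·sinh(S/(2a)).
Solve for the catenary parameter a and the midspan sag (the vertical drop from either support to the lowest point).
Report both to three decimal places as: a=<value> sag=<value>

a=30.867 sag=37.939

seed: a₀ = √(S³/(24(L−S))) = √(88.907³/(24·34.082)) = 29.311347
iter 1: u=1.516597  f(a)=+4.141e+00  f'(a)=-2.906e+00  a ← 29.311347 − (+4.141e+00/-2.906e+00) = 30.736269
iter 2: u=1.446288  f(a)=+3.211e-01  f'(a)=-2.471e+00  a ← 30.736269 − (+3.211e-01/-2.471e+00) = 30.866203
iter 3: u=1.440200  f(a)=+2.290e-03  f'(a)=-2.436e+00  a ← 30.866203 − (+2.290e-03/-2.436e+00) = 30.867143
iter 4: u=1.440156  f(a)=+1.183e-07  f'(a)=-2.436e+00  a ← 30.867143 − (+1.183e-07/-2.436e+00) = 30.867143
iter 5: u=1.440156  f(a)=+0.000e+00  f'(a)=-2.436e+00  a ← 30.867143 − (+0.000e+00/-2.436e+00) = 30.867143
converged: |Δa| < 1e-12 after 5 iterations
sag = a·(cosh(S/(2a)) − 1) = 30.867143·(cosh(1.440156) − 1) = 37.939500
T_max/T_min = cosh(S/(2a)) = 2.229123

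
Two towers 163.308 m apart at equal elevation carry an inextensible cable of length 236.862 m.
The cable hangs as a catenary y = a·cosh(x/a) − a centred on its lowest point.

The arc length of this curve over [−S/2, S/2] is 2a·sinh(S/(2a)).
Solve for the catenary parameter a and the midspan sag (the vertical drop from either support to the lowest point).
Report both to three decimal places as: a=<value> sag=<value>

seed: a₀ = √(S³/(24(L−S))) = √(163.308³/(24·73.554)) = 49.670945
iter 1: u=1.643899  f(a)=+1.060e+01  f'(a)=-3.843e+00  a ← 49.670945 − (+1.060e+01/-3.843e+00) = 52.429738
iter 2: u=1.557399  f(a)=+9.475e-01  f'(a)=-3.184e+00  a ← 52.429738 − (+9.475e-01/-3.184e+00) = 52.727262
iter 3: u=1.548611  f(a)=+9.205e-03  f'(a)=-3.123e+00  a ← 52.727262 − (+9.205e-03/-3.123e+00) = 52.730210
iter 4: u=1.548524  f(a)=+8.876e-07  f'(a)=-3.122e+00  a ← 52.730210 − (+8.876e-07/-3.122e+00) = 52.730210
iter 5: u=1.548524  f(a)=-2.842e-14  f'(a)=-3.122e+00  a ← 52.730210 − (-2.842e-14/-3.122e+00) = 52.730210
converged: |Δa| < 1e-12 after 5 iterations
sag = a·(cosh(S/(2a)) − 1) = 52.730210·(cosh(1.548524) − 1) = 76.909201
T_max/T_min = cosh(S/(2a)) = 2.458542

a=52.730 sag=76.909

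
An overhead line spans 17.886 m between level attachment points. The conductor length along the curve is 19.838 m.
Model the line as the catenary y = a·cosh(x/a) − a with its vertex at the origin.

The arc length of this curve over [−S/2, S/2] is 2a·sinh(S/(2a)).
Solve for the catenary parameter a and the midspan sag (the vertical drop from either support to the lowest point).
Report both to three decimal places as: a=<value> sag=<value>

seed: a₀ = √(S³/(24(L−S))) = √(17.886³/(24·1.952)) = 11.051578
iter 1: u=0.809206  f(a)=+6.492e-02  f'(a)=-3.769e-01  a ← 11.051578 − (+6.492e-02/-3.769e-01) = 11.223799
iter 2: u=0.796789  f(a)=+1.549e-03  f'(a)=-3.591e-01  a ← 11.223799 − (+1.549e-03/-3.591e-01) = 11.228111
iter 3: u=0.796483  f(a)=+9.289e-07  f'(a)=-3.587e-01  a ← 11.228111 − (+9.289e-07/-3.587e-01) = 11.228113
iter 4: u=0.796483  f(a)=+3.340e-13  f'(a)=-3.587e-01  a ← 11.228113 − (+3.340e-13/-3.587e-01) = 11.228113
converged: |Δa| < 1e-12 after 4 iterations
sag = a·(cosh(S/(2a)) − 1) = 11.228113·(cosh(0.796483) − 1) = 3.753779
T_max/T_min = cosh(S/(2a)) = 1.334320

a=11.228 sag=3.754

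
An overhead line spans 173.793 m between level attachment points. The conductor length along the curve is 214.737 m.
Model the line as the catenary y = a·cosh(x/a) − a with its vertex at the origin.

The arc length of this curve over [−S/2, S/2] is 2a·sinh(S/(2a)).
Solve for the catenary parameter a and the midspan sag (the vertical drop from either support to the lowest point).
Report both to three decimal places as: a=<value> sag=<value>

seed: a₀ = √(S³/(24(L−S))) = √(173.793³/(24·40.944)) = 73.088267
iter 1: u=1.188925  f(a)=+2.993e+00  f'(a)=-1.287e+00  a ← 73.088267 − (+2.993e+00/-1.287e+00) = 75.413973
iter 2: u=1.152260  f(a)=+1.488e-01  f'(a)=-1.162e+00  a ← 75.413973 − (+1.488e-01/-1.162e+00) = 75.542043
iter 3: u=1.150306  f(a)=+4.104e-04  f'(a)=-1.155e+00  a ← 75.542043 − (+4.104e-04/-1.155e+00) = 75.542398
iter 4: u=1.150301  f(a)=+3.140e-09  f'(a)=-1.155e+00  a ← 75.542398 − (+3.140e-09/-1.155e+00) = 75.542398
iter 5: u=1.150301  f(a)=+2.842e-14  f'(a)=-1.155e+00  a ← 75.542398 − (+2.842e-14/-1.155e+00) = 75.542398
converged: |Δa| < 1e-12 after 5 iterations
sag = a·(cosh(S/(2a)) − 1) = 75.542398·(cosh(1.150301) − 1) = 55.738403
T_max/T_min = cosh(S/(2a)) = 1.737843

a=75.542 sag=55.738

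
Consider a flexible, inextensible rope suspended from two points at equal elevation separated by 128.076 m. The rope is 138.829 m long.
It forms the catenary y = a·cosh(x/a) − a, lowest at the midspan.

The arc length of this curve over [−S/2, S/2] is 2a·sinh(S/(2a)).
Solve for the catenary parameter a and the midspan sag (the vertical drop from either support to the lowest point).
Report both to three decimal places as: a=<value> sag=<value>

seed: a₀ = √(S³/(24(L−S))) = √(128.076³/(24·10.753)) = 90.225893
iter 1: u=0.709752  f(a)=+2.741e-01  f'(a)=-2.506e-01  a ← 90.225893 − (+2.741e-01/-2.506e-01) = 91.319789
iter 2: u=0.701250  f(a)=+5.065e-03  f'(a)=-2.414e-01  a ← 91.319789 − (+5.065e-03/-2.414e-01) = 91.340770
iter 3: u=0.701089  f(a)=+1.801e-06  f'(a)=-2.412e-01  a ← 91.340770 − (+1.801e-06/-2.412e-01) = 91.340777
iter 4: u=0.701089  f(a)=+2.274e-13  f'(a)=-2.412e-01  a ← 91.340777 − (+2.274e-13/-2.412e-01) = 91.340777
converged: |Δa| < 1e-12 after 4 iterations
sag = a·(cosh(S/(2a)) − 1) = 91.340777·(cosh(0.701089) − 1) = 23.382849
T_max/T_min = cosh(S/(2a)) = 1.255996

a=91.341 sag=23.383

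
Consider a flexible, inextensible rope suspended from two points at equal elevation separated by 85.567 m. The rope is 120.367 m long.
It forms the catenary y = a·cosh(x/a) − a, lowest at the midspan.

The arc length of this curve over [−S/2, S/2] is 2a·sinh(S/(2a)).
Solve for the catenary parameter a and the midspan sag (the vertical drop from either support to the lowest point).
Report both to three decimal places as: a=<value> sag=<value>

seed: a₀ = √(S³/(24(L−S))) = √(85.567³/(24·34.800)) = 27.388246
iter 1: u=1.562112  f(a)=+4.501e+00  f'(a)=-3.218e+00  a ← 27.388246 − (+4.501e+00/-3.218e+00) = 28.787038
iter 2: u=1.486207  f(a)=+3.678e-01  f'(a)=-2.712e+00  a ← 28.787038 − (+3.678e-01/-2.712e+00) = 28.922682
iter 3: u=1.479237  f(a)=+2.939e-03  f'(a)=-2.668e+00  a ← 28.922682 − (+2.939e-03/-2.668e+00) = 28.923784
iter 4: u=1.479181  f(a)=+1.910e-07  f'(a)=-2.668e+00  a ← 28.923784 − (+1.910e-07/-2.668e+00) = 28.923784
iter 5: u=1.479181  f(a)=+1.421e-14  f'(a)=-2.668e+00  a ← 28.923784 − (+1.421e-14/-2.668e+00) = 28.923784
converged: |Δa| < 1e-12 after 5 iterations
sag = a·(cosh(S/(2a)) − 1) = 28.923784·(cosh(1.479181) − 1) = 37.849257
T_max/T_min = cosh(S/(2a)) = 2.308586

a=28.924 sag=37.849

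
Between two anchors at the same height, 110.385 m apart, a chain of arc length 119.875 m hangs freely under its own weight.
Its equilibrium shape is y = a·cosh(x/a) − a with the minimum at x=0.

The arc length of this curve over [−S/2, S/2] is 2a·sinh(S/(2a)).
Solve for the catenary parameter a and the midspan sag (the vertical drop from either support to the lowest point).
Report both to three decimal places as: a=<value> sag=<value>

seed: a₀ = √(S³/(24(L−S))) = √(110.385³/(24·9.490)) = 76.846902
iter 1: u=0.718214  f(a)=+2.478e-01  f'(a)=-2.600e-01  a ← 76.846902 − (+2.478e-01/-2.600e-01) = 77.800079
iter 2: u=0.709414  f(a)=+4.686e-03  f'(a)=-2.502e-01  a ← 77.800079 − (+4.686e-03/-2.502e-01) = 77.818806
iter 3: u=0.709244  f(a)=+1.747e-06  f'(a)=-2.500e-01  a ← 77.818806 − (+1.747e-06/-2.500e-01) = 77.818813
iter 4: u=0.709244  f(a)=+2.842e-13  f'(a)=-2.500e-01  a ← 77.818813 − (+2.842e-13/-2.500e-01) = 77.818813
converged: |Δa| < 1e-12 after 4 iterations
sag = a·(cosh(S/(2a)) − 1) = 77.818813·(cosh(0.709244) − 1) = 20.406803
T_max/T_min = cosh(S/(2a)) = 1.262235

a=77.819 sag=20.407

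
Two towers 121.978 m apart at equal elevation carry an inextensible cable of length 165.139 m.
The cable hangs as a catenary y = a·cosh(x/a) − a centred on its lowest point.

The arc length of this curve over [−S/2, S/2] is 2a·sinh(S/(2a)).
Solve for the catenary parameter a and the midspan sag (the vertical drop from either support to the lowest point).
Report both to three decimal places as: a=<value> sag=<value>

a=43.920 sag=49.604

seed: a₀ = √(S³/(24(L−S))) = √(121.978³/(24·43.161)) = 41.857269
iter 1: u=1.457071  f(a)=+4.820e+00  f'(a)=-2.535e+00  a ← 41.857269 − (+4.820e+00/-2.535e+00) = 43.758987
iter 2: u=1.393748  f(a)=+3.480e-01  f'(a)=-2.181e+00  a ← 43.758987 − (+3.480e-01/-2.181e+00) = 43.918548
iter 3: u=1.388684  f(a)=+2.125e-03  f'(a)=-2.154e+00  a ← 43.918548 − (+2.125e-03/-2.154e+00) = 43.919535
iter 4: u=1.388653  f(a)=+8.035e-08  f'(a)=-2.154e+00  a ← 43.919535 − (+8.035e-08/-2.154e+00) = 43.919535
iter 5: u=1.388653  f(a)=+2.842e-14  f'(a)=-2.154e+00  a ← 43.919535 − (+2.842e-14/-2.154e+00) = 43.919535
converged: |Δa| < 1e-12 after 5 iterations
sag = a·(cosh(S/(2a)) − 1) = 43.919535·(cosh(1.388653) − 1) = 49.603980
T_max/T_min = cosh(S/(2a)) = 2.129429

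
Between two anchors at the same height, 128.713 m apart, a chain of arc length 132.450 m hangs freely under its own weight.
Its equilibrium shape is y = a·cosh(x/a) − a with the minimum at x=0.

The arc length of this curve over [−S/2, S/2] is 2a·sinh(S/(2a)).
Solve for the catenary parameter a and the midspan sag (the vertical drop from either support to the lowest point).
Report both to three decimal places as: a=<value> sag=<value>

a=154.861 sag=13.566

seed: a₀ = √(S³/(24(L−S))) = √(128.713³/(24·3.737)) = 154.193636
iter 1: u=0.417375  f(a)=+3.268e-02  f'(a)=-4.932e-02  a ← 154.193636 − (+3.268e-02/-4.932e-02) = 154.856331
iter 2: u=0.415588  f(a)=+2.119e-04  f'(a)=-4.868e-02  a ← 154.856331 − (+2.119e-04/-4.868e-02) = 154.860684
iter 3: u=0.415577  f(a)=+9.037e-09  f'(a)=-4.868e-02  a ← 154.860684 − (+9.037e-09/-4.868e-02) = 154.860684
iter 4: u=0.415577  f(a)=-2.842e-14  f'(a)=-4.868e-02  a ← 154.860684 − (-2.842e-14/-4.868e-02) = 154.860684
converged: |Δa| < 1e-12 after 4 iterations
sag = a·(cosh(S/(2a)) − 1) = 154.860684·(cosh(0.415577) − 1) = 13.566102
T_max/T_min = cosh(S/(2a)) = 1.087602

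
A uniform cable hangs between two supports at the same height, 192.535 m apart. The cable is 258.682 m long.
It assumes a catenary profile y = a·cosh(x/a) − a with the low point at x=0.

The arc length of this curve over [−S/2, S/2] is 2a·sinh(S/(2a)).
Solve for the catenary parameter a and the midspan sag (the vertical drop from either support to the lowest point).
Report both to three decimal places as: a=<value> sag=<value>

seed: a₀ = √(S³/(24(L−S))) = √(192.535³/(24·66.147)) = 67.050780
iter 1: u=1.435740  f(a)=+7.162e+00  f'(a)=-2.411e+00  a ← 67.050780 − (+7.162e+00/-2.411e+00) = 70.021485
iter 2: u=1.374828  f(a)=+5.035e-01  f'(a)=-2.083e+00  a ← 70.021485 − (+5.035e-01/-2.083e+00) = 70.263218
iter 3: u=1.370098  f(a)=+2.904e-03  f'(a)=-2.059e+00  a ← 70.263218 − (+2.904e-03/-2.059e+00) = 70.264628
iter 4: u=1.370071  f(a)=+9.785e-08  f'(a)=-2.059e+00  a ← 70.264628 − (+9.785e-08/-2.059e+00) = 70.264628
iter 5: u=1.370071  f(a)=+5.684e-14  f'(a)=-2.059e+00  a ← 70.264628 − (+5.684e-14/-2.059e+00) = 70.264628
converged: |Δa| < 1e-12 after 5 iterations
sag = a·(cosh(S/(2a)) − 1) = 70.264628·(cosh(1.370071) − 1) = 76.929843
T_max/T_min = cosh(S/(2a)) = 2.094859

a=70.265 sag=76.930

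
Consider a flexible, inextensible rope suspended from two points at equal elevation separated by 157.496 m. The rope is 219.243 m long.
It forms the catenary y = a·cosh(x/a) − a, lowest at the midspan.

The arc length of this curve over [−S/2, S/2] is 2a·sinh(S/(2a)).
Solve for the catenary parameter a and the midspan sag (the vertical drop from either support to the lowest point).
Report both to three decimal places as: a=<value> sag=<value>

seed: a₀ = √(S³/(24(L−S))) = √(157.496³/(24·61.747)) = 51.344123
iter 1: u=1.533730  f(a)=+7.683e+00  f'(a)=-3.021e+00  a ← 51.344123 − (+7.683e+00/-3.021e+00) = 53.887529
iter 2: u=1.461340  f(a)=+6.078e-01  f'(a)=-2.560e+00  a ← 53.887529 − (+6.078e-01/-2.560e+00) = 54.124937
iter 3: u=1.454930  f(a)=+4.526e-03  f'(a)=-2.522e+00  a ← 54.124937 − (+4.526e-03/-2.522e+00) = 54.126731
iter 4: u=1.454882  f(a)=+2.550e-07  f'(a)=-2.522e+00  a ← 54.126731 − (+2.550e-07/-2.522e+00) = 54.126732
iter 5: u=1.454882  f(a)=+0.000e+00  f'(a)=-2.522e+00  a ← 54.126732 − (+0.000e+00/-2.522e+00) = 54.126732
converged: |Δa| < 1e-12 after 5 iterations
sag = a·(cosh(S/(2a)) − 1) = 54.126732·(cosh(1.454882) − 1) = 68.129460
T_max/T_min = cosh(S/(2a)) = 2.258703

a=54.127 sag=68.129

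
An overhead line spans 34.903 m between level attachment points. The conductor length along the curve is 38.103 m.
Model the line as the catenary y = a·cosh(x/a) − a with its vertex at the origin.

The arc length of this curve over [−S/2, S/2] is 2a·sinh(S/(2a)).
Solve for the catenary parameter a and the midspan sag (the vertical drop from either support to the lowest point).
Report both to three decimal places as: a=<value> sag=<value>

seed: a₀ = √(S³/(24(L−S))) = √(34.903³/(24·3.200)) = 23.529545
iter 1: u=0.741685  f(a)=+8.918e-02  f'(a)=-2.873e-01  a ← 23.529545 − (+8.918e-02/-2.873e-01) = 23.839987
iter 2: u=0.732026  f(a)=+1.796e-03  f'(a)=-2.758e-01  a ← 23.839987 − (+1.796e-03/-2.758e-01) = 23.846498
iter 3: u=0.731827  f(a)=+7.611e-07  f'(a)=-2.756e-01  a ← 23.846498 − (+7.611e-07/-2.756e-01) = 23.846500
iter 4: u=0.731826  f(a)=+1.350e-13  f'(a)=-2.756e-01  a ← 23.846500 − (+1.350e-13/-2.756e-01) = 23.846500
converged: |Δa| < 1e-12 after 4 iterations
sag = a·(cosh(S/(2a)) − 1) = 23.846500·(cosh(0.731826) − 1) = 6.675872
T_max/T_min = cosh(S/(2a)) = 1.279952

a=23.847 sag=6.676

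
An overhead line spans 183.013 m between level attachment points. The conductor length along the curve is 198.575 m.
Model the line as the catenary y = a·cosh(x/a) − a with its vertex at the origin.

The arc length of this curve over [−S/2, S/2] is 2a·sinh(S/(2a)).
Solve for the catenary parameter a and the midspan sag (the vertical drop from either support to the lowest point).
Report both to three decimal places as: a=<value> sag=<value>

seed: a₀ = √(S³/(24(L−S))) = √(183.013³/(24·15.562)) = 128.110458
iter 1: u=0.714278  f(a)=+4.018e-01  f'(a)=-2.556e-01  a ← 128.110458 − (+4.018e-01/-2.556e-01) = 129.682781
iter 2: u=0.705618  f(a)=+7.518e-03  f'(a)=-2.461e-01  a ← 129.682781 − (+7.518e-03/-2.461e-01) = 129.713330
iter 3: u=0.705452  f(a)=+2.742e-06  f'(a)=-2.459e-01  a ← 129.713330 − (+2.742e-06/-2.459e-01) = 129.713341
iter 4: u=0.705452  f(a)=+3.695e-13  f'(a)=-2.459e-01  a ← 129.713341 − (+3.695e-13/-2.459e-01) = 129.713341
converged: |Δa| < 1e-12 after 4 iterations
sag = a·(cosh(S/(2a)) − 1) = 129.713341·(cosh(0.705452) − 1) = 33.637687
T_max/T_min = cosh(S/(2a)) = 1.259323

a=129.713 sag=33.638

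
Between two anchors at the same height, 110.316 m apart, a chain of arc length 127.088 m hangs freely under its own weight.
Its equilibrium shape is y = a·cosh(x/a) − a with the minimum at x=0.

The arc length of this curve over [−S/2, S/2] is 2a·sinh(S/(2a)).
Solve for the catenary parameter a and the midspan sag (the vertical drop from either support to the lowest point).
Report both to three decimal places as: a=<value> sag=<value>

seed: a₀ = √(S³/(24(L−S))) = √(110.316³/(24·16.772)) = 57.751027
iter 1: u=0.955100  f(a)=+7.818e-01  f'(a)=-6.356e-01  a ← 57.751027 − (+7.818e-01/-6.356e-01) = 58.981105
iter 2: u=0.935181  f(a)=+2.568e-02  f'(a)=-5.944e-01  a ← 58.981105 − (+2.568e-02/-5.944e-01) = 59.024299
iter 3: u=0.934496  f(a)=+2.978e-05  f'(a)=-5.931e-01  a ← 59.024299 − (+2.978e-05/-5.931e-01) = 59.024349
iter 4: u=0.934496  f(a)=+4.016e-11  f'(a)=-5.931e-01  a ← 59.024349 − (+4.016e-11/-5.931e-01) = 59.024349
iter 5: u=0.934496  f(a)=-1.421e-14  f'(a)=-5.931e-01  a ← 59.024349 − (-1.421e-14/-5.931e-01) = 59.024349
converged: |Δa| < 1e-12 after 5 iterations
sag = a·(cosh(S/(2a)) − 1) = 59.024349·(cosh(0.934496) − 1) = 27.703465
T_max/T_min = cosh(S/(2a)) = 1.469357

a=59.024 sag=27.703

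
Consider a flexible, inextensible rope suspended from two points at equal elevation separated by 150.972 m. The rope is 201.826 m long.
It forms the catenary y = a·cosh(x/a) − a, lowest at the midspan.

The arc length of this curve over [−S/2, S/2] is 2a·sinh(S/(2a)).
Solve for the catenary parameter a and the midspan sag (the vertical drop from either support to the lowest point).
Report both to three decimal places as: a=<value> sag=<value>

a=55.596 sag=59.618

seed: a₀ = √(S³/(24(L−S))) = √(150.972³/(24·50.854)) = 53.097788
iter 1: u=1.421641  f(a)=+5.393e+00  f'(a)=-2.332e+00  a ← 53.097788 − (+5.393e+00/-2.332e+00) = 55.410899
iter 2: u=1.362295  f(a)=+3.724e-01  f'(a)=-2.020e+00  a ← 55.410899 − (+3.724e-01/-2.020e+00) = 55.595304
iter 3: u=1.357777  f(a)=+2.068e-03  f'(a)=-1.997e+00  a ← 55.595304 − (+2.068e-03/-1.997e+00) = 55.596340
iter 4: u=1.357751  f(a)=+6.449e-08  f'(a)=-1.997e+00  a ← 55.596340 − (+6.449e-08/-1.997e+00) = 55.596340
iter 5: u=1.357751  f(a)=+0.000e+00  f'(a)=-1.997e+00  a ← 55.596340 − (+0.000e+00/-1.997e+00) = 55.596340
converged: |Δa| < 1e-12 after 5 iterations
sag = a·(cosh(S/(2a)) − 1) = 55.596340·(cosh(1.357751) − 1) = 59.618184
T_max/T_min = cosh(S/(2a)) = 2.072340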